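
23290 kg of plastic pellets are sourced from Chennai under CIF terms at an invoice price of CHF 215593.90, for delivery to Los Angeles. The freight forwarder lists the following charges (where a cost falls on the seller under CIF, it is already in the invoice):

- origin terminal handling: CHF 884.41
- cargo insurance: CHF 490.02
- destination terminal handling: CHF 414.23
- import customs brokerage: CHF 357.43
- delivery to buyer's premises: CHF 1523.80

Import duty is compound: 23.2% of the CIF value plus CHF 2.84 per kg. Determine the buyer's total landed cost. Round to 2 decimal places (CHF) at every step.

Total landed cost: CHF 334050.74

CIF: the seller pays costs through ocean freight and marine insurance to the destination port.
Already in the invoice (seller's account under CIF): origin terminal, insurance — exclude.
The CIF price already equals the CIF value: 215593.90
Ad valorem component: 215593.90 × 23.2% = 50017.78
Specific component: 23290 × 2.84 = 66143.60
Import duty = 50017.78 + 66143.60 = 116161.38
Buyer bears: destination terminal 414.23 + brokerage 357.43 + delivery 1523.80 + duty 116161.38 = 118456.84
Landed cost = invoice 215593.90 + 118456.84 = 334050.74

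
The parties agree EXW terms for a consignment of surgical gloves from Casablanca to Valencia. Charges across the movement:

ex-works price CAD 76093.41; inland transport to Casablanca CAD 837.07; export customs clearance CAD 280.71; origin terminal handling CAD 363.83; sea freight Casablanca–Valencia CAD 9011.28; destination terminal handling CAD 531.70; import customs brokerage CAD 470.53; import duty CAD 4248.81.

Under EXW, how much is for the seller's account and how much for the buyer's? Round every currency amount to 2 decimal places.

EXW: the seller makes goods available at their premises; the buyer bears all onward costs.
Seller's account: goods 76093.41 = 76093.41
Buyer's account: inland to port 837.07 + export clearance 280.71 + origin terminal 363.83 + freight 9011.28 + destination terminal 531.70 + brokerage 470.53 + duty 4248.81 = 15743.93

Seller: CAD 76093.41; buyer: CAD 15743.93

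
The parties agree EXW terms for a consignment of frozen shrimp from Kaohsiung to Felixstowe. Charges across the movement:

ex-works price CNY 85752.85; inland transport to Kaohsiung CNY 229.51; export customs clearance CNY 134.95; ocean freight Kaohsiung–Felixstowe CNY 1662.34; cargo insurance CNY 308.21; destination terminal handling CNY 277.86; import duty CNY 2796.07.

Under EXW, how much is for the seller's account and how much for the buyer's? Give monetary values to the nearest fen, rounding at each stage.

Seller: CNY 85752.85; buyer: CNY 5408.94

EXW: the seller makes goods available at their premises; the buyer bears all onward costs.
Seller's account: goods 85752.85 = 85752.85
Buyer's account: inland to port 229.51 + export clearance 134.95 + freight 1662.34 + insurance 308.21 + destination terminal 277.86 + duty 2796.07 = 5408.94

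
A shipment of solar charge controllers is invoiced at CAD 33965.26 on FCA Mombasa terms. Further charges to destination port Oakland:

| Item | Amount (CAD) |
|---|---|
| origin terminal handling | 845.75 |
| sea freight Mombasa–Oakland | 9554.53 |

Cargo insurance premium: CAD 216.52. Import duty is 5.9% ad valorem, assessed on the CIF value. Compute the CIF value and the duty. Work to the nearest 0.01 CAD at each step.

CIF value: CAD 44582.06; import duty: CAD 2630.34

CIF = FCA price + pre-shipment costs + freight + insurance
CIF = 33965.26 + 845.75 + 9554.53 + 216.52 = 44582.06
Import duty = 44582.06 × 5.9% = 2630.34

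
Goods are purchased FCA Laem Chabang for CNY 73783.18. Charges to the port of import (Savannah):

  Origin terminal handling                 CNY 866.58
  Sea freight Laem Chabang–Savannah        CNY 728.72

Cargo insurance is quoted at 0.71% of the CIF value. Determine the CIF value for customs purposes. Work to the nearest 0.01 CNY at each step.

Let C be the CIF value. C = FCA price + pre-shipment costs + freight + 0.71% × C
C − 0.71% × C = 73783.18 + 866.58 + 728.72
0.9929 × C = 75378.48
C = 75378.48 / 0.9929 = 75917.49
Insurance premium = 0.71% × 75917.49 = 539.01

CIF value: CNY 75917.49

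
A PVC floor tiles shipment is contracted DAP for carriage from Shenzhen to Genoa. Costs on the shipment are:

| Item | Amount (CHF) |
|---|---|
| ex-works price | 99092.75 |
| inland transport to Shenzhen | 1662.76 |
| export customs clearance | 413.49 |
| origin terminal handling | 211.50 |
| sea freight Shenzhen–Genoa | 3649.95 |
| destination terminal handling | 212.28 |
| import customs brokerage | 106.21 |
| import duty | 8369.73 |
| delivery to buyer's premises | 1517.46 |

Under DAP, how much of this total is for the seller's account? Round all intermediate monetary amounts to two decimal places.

Seller's account: CHF 106760.19

DAP: the seller bears all costs to the named destination except import duty and clearance.
Seller's account: goods 99092.75 + inland to port 1662.76 + export clearance 413.49 + origin terminal 211.50 + freight 3649.95 + destination terminal 212.28 + delivery 1517.46 = 106760.19
Buyer's account: brokerage 106.21 + duty 8369.73 = 8475.94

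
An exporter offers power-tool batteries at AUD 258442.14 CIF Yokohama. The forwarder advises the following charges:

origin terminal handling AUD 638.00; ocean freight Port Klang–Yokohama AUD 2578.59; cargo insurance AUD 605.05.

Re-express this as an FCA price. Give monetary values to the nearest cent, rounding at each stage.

From CIF to FCA, the seller no longer bears: origin terminal, freight, insurance.
FCA price = 258442.14 − 638.00 − 2578.59 − 605.05 = 254620.50

FCA price: AUD 254620.50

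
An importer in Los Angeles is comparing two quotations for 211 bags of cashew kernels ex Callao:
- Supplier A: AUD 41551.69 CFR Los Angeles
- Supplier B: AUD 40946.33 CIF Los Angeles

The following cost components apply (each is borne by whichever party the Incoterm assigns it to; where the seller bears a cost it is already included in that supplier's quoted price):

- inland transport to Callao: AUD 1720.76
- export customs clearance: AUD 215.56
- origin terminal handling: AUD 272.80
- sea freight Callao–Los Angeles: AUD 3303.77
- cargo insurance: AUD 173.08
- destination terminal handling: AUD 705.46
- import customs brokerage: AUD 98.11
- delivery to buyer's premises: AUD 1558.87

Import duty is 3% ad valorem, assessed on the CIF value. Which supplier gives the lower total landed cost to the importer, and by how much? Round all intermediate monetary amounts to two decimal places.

Supplier A (CFR):
CIF value = CFR price + insurance = 41551.69 + 173.08 = 41724.77
Import duty = 41724.77 × 3% = 1251.74
Buyer bears (A): 173.08 + 705.46 + 98.11 + 1558.87 = 2535.52
Landed cost (A) = invoice 41551.69 + 2535.52 + duty 1251.74 = 45338.95
Supplier B (CIF):
The CIF price already equals the CIF value: 40946.33
Import duty = 40946.33 × 3% = 1228.39
Buyer bears (B): 705.46 + 98.11 + 1558.87 = 2362.44
Landed cost (B) = invoice 40946.33 + 2362.44 + duty 1228.39 = 44537.16
Difference = |45338.95 − 44537.16| = 801.79

Supplier B is cheaper by AUD 801.79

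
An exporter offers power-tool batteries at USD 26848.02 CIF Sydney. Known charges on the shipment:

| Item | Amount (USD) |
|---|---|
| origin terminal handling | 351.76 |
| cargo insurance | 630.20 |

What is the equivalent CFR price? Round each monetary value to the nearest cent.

Not relevant to the conversion: origin terminal — on the seller under both CIF and CFR; already in the CIF price and stays in the CFR price.
From CIF to CFR, the seller no longer bears: insurance.
CFR price = 26848.02 − 630.20 = 26217.82

CFR price: USD 26217.82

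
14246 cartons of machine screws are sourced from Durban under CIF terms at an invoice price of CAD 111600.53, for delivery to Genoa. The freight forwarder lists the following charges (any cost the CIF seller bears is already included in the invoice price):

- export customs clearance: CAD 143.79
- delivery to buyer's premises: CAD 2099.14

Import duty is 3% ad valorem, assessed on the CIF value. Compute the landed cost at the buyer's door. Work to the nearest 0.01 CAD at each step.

CIF: the seller pays costs through ocean freight and marine insurance to the destination port.
Already in the invoice (seller's account under CIF): export clearance — exclude.
The CIF price already equals the CIF value: 111600.53
Import duty = 111600.53 × 3% = 3348.02
Buyer bears: delivery 2099.14 + duty 3348.02 = 5447.16
Landed cost = invoice 111600.53 + 5447.16 = 117047.69

Total landed cost: CAD 117047.69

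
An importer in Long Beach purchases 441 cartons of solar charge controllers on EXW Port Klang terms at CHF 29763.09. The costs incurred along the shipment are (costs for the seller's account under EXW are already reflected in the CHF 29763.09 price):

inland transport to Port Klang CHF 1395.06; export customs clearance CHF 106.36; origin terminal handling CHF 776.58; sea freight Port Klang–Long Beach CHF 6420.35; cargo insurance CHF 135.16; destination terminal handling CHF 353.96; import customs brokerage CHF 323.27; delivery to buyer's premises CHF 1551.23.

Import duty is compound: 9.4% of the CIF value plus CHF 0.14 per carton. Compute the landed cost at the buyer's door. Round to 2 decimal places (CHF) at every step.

EXW: the seller makes goods available at their premises; the buyer bears all onward costs.
CIF value = EXW price + inland to port + export clearance + origin terminal + freight + insurance = 29763.09 + 1395.06 + 106.36 + 776.58 + 6420.35 + 135.16 = 38596.60
Ad valorem component: 38596.60 × 9.4% = 3628.08
Specific component: 441 × 0.14 = 61.74
Import duty = 3628.08 + 61.74 = 3689.82
Buyer bears: inland to port 1395.06 + export clearance 106.36 + origin terminal 776.58 + freight 6420.35 + insurance 135.16 + destination terminal 353.96 + brokerage 323.27 + delivery 1551.23 + duty 3689.82 = 14751.79
Landed cost = invoice 29763.09 + 14751.79 = 44514.88

Total landed cost: CHF 44514.88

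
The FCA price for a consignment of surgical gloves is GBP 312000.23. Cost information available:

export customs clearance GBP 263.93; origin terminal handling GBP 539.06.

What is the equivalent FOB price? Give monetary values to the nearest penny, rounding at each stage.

Not relevant to the conversion: export clearance — on the seller under both FCA and FOB; already in the FCA price and stays in the FOB price.
From FCA to FOB, the seller additionally bears: origin terminal.
FOB price = 312000.23 + 539.06 = 312539.29

FOB price: GBP 312539.29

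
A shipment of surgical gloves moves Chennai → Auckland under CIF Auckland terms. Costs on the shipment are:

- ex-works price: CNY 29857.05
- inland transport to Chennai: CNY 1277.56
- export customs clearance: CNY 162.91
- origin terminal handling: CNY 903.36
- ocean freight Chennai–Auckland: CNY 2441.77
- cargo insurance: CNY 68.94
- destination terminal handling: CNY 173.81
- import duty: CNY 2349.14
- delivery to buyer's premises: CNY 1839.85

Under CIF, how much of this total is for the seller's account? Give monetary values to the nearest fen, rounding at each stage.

CIF: the seller pays costs through ocean freight and marine insurance to the destination port.
Seller's account: goods 29857.05 + inland to port 1277.56 + export clearance 162.91 + origin terminal 903.36 + freight 2441.77 + insurance 68.94 = 34711.59
Buyer's account: destination terminal 173.81 + duty 2349.14 + delivery 1839.85 = 4362.80

Seller's account: CNY 34711.59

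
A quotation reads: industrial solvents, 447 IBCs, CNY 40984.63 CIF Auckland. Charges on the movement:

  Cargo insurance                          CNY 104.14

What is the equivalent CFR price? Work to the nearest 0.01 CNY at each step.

CFR price: CNY 40880.49

From CIF to CFR, the seller no longer bears: insurance.
CFR price = 40984.63 − 104.14 = 40880.49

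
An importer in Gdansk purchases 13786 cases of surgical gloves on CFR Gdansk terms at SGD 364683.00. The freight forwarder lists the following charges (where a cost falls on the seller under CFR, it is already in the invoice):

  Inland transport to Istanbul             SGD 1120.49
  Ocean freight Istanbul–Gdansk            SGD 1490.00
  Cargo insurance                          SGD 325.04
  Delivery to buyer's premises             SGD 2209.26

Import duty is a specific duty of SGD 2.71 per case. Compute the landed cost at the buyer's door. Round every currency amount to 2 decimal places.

Total landed cost: SGD 404577.36

CFR: the seller pays costs through ocean freight to the destination port, but not insurance.
Already in the invoice (seller's account under CFR): inland to port, freight — exclude.
CIF value = CFR price + insurance = 364683.00 + 325.04 = 365008.04
Import duty = 13786 × 2.71 = 37360.06
Buyer bears: insurance 325.04 + delivery 2209.26 + duty 37360.06 = 39894.36
Landed cost = invoice 364683.00 + 39894.36 = 404577.36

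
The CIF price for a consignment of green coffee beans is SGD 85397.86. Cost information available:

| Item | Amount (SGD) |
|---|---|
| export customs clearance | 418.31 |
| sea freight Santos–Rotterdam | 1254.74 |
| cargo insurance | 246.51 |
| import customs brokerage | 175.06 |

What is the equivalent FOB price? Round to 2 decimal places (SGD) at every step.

FOB price: SGD 83896.61

Not relevant to the conversion: export clearance — on the seller under both CIF and FOB; already in the CIF price and stays in the FOB price. brokerage — on the buyer under both terms; not part of either seller's price.
From CIF to FOB, the seller no longer bears: freight, insurance.
FOB price = 85397.86 − 1254.74 − 246.51 = 83896.61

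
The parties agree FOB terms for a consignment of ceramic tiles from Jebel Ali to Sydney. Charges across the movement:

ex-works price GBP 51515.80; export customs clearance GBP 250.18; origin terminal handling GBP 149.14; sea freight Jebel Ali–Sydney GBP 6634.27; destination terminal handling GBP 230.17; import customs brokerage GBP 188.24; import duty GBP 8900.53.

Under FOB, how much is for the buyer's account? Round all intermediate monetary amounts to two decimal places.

FOB: the seller bears costs until goods are on board at the origin port; the buyer bears freight, insurance and all costs thereafter.
Seller's account: goods 51515.80 + export clearance 250.18 + origin terminal 149.14 = 51915.12
Buyer's account: freight 6634.27 + destination terminal 230.17 + brokerage 188.24 + duty 8900.53 = 15953.21

Buyer's account: GBP 15953.21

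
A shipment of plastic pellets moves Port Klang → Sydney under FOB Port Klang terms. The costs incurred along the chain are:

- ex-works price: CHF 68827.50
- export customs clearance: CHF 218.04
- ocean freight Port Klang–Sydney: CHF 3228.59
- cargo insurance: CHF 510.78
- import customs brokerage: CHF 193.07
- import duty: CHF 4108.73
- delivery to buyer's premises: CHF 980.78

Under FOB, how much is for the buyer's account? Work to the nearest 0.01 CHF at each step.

FOB: the seller bears costs until goods are on board at the origin port; the buyer bears freight, insurance and all costs thereafter.
Seller's account: goods 68827.50 + export clearance 218.04 = 69045.54
Buyer's account: freight 3228.59 + insurance 510.78 + brokerage 193.07 + duty 4108.73 + delivery 980.78 = 9021.95

Buyer's account: CHF 9021.95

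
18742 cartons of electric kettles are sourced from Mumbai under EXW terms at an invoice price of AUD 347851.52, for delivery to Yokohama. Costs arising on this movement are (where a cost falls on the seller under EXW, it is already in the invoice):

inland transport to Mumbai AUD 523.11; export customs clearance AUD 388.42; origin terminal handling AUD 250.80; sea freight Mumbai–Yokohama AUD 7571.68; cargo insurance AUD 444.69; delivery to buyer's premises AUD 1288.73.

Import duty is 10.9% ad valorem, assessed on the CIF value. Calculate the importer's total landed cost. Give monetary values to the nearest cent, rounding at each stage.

Total landed cost: AUD 397235.24

EXW: the seller makes goods available at their premises; the buyer bears all onward costs.
CIF value = EXW price + inland to port + export clearance + origin terminal + freight + insurance = 347851.52 + 523.11 + 388.42 + 250.80 + 7571.68 + 444.69 = 357030.22
Import duty = 357030.22 × 10.9% = 38916.29
Buyer bears: inland to port 523.11 + export clearance 388.42 + origin terminal 250.80 + freight 7571.68 + insurance 444.69 + delivery 1288.73 + duty 38916.29 = 49383.72
Landed cost = invoice 347851.52 + 49383.72 = 397235.24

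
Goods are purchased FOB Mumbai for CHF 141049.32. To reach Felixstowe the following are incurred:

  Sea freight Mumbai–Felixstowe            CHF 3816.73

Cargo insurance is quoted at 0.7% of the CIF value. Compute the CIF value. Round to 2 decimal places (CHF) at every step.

Let C be the CIF value. C = FOB price + freight + 0.7% × C
C − 0.7% × C = 141049.32 + 3816.73
0.993 × C = 144866.05
C = 144866.05 / 0.993 = 145887.26
Insurance premium = 0.7% × 145887.26 = 1021.21

CIF value: CHF 145887.26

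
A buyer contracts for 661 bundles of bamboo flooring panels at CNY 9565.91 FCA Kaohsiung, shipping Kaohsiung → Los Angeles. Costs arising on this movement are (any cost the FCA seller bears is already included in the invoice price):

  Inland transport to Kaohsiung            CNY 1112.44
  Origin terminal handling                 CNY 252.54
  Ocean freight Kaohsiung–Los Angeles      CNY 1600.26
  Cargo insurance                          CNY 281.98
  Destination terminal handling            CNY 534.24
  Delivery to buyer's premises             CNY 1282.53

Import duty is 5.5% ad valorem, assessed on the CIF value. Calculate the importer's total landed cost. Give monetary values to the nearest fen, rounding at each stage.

Total landed cost: CNY 14161.00

FCA: the seller delivers export-cleared goods to the carrier; the buyer bears costs from that point.
Already in the invoice (seller's account under FCA): inland to port — exclude.
CIF value = FCA price + origin terminal + freight + insurance = 9565.91 + 252.54 + 1600.26 + 281.98 = 11700.69
Import duty = 11700.69 × 5.5% = 643.54
Buyer bears: origin terminal 252.54 + freight 1600.26 + insurance 281.98 + destination terminal 534.24 + delivery 1282.53 + duty 643.54 = 4595.09
Landed cost = invoice 9565.91 + 4595.09 = 14161.00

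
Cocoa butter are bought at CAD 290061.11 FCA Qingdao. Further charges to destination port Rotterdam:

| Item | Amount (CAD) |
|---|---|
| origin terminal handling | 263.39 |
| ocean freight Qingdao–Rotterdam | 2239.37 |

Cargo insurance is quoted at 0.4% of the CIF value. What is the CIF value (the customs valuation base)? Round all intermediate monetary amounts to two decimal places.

CIF value: CAD 293738.83

Let C be the CIF value. C = FCA price + pre-shipment costs + freight + 0.4% × C
C − 0.4% × C = 290061.11 + 263.39 + 2239.37
0.996 × C = 292563.87
C = 292563.87 / 0.996 = 293738.83
Insurance premium = 0.4% × 293738.83 = 1174.96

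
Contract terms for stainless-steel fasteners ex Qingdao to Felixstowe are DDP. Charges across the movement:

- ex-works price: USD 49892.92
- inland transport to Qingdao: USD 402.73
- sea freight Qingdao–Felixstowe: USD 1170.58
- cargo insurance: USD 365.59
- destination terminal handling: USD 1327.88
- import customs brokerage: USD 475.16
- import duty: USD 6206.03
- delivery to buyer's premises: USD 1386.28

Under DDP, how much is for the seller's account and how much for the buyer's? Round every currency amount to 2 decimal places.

DDP: the seller bears all costs including import duty.
Seller's account: goods 49892.92 + inland to port 402.73 + freight 1170.58 + insurance 365.59 + destination terminal 1327.88 + brokerage 475.16 + duty 6206.03 + delivery 1386.28 = 61227.17
Buyer's account: 0.00

Seller: USD 61227.17; buyer: USD 0.00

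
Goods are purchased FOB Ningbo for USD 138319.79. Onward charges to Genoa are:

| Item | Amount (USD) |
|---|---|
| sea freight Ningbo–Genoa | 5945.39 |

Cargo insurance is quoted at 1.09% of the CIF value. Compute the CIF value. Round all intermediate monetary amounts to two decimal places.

CIF value: USD 145855.00

Let C be the CIF value. C = FOB price + freight + 1.09% × C
C − 1.09% × C = 138319.79 + 5945.39
0.9891 × C = 144265.18
C = 144265.18 / 0.9891 = 145855.00
Insurance premium = 1.09% × 145855.00 = 1589.82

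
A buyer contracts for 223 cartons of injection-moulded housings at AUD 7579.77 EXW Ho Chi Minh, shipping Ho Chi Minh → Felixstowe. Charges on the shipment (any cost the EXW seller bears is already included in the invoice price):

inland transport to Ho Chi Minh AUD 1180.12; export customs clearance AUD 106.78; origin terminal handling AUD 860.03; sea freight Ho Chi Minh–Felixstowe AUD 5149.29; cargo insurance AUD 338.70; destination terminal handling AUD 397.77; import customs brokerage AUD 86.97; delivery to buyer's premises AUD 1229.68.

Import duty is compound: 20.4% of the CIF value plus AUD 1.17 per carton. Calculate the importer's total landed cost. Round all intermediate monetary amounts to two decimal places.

EXW: the seller makes goods available at their premises; the buyer bears all onward costs.
CIF value = EXW price + inland to port + export clearance + origin terminal + freight + insurance = 7579.77 + 1180.12 + 106.78 + 860.03 + 5149.29 + 338.70 = 15214.69
Ad valorem component: 15214.69 × 20.4% = 3103.80
Specific component: 223 × 1.17 = 260.91
Import duty = 3103.80 + 260.91 = 3364.71
Buyer bears: inland to port 1180.12 + export clearance 106.78 + origin terminal 860.03 + freight 5149.29 + insurance 338.70 + destination terminal 397.77 + brokerage 86.97 + delivery 1229.68 + duty 3364.71 = 12714.05
Landed cost = invoice 7579.77 + 12714.05 = 20293.82

Total landed cost: AUD 20293.82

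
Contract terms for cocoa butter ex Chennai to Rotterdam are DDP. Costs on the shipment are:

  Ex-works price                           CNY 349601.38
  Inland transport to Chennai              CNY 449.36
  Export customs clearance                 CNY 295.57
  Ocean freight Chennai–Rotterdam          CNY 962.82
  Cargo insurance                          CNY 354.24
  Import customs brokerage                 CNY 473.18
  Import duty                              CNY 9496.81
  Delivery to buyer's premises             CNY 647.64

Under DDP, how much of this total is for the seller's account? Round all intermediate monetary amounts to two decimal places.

Seller's account: CNY 362281.00

DDP: the seller bears all costs including import duty.
Seller's account: goods 349601.38 + inland to port 449.36 + export clearance 295.57 + freight 962.82 + insurance 354.24 + brokerage 473.18 + duty 9496.81 + delivery 647.64 = 362281.00
Buyer's account: 0.00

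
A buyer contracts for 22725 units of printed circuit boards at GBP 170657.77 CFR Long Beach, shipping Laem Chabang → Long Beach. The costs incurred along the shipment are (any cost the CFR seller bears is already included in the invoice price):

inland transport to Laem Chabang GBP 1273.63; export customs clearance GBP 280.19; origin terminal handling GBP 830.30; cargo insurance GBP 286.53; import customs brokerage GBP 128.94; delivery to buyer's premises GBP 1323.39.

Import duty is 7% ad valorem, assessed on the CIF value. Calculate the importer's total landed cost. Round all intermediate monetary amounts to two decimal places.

CFR: the seller pays costs through ocean freight to the destination port, but not insurance.
Already in the invoice (seller's account under CFR): inland to port, export clearance, origin terminal — exclude.
CIF value = CFR price + insurance = 170657.77 + 286.53 = 170944.30
Import duty = 170944.30 × 7% = 11966.10
Buyer bears: insurance 286.53 + brokerage 128.94 + delivery 1323.39 + duty 11966.10 = 13704.96
Landed cost = invoice 170657.77 + 13704.96 = 184362.73

Total landed cost: GBP 184362.73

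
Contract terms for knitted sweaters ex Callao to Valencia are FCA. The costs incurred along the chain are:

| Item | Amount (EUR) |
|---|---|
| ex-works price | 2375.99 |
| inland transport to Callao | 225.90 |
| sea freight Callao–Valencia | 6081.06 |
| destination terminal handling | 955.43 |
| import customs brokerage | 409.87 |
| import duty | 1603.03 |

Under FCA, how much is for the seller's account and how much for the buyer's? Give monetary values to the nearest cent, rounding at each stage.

FCA: the seller delivers export-cleared goods to the carrier; the buyer bears costs from that point.
Seller's account: goods 2375.99 + inland to port 225.90 = 2601.89
Buyer's account: freight 6081.06 + destination terminal 955.43 + brokerage 409.87 + duty 1603.03 = 9049.39

Seller: EUR 2601.89; buyer: EUR 9049.39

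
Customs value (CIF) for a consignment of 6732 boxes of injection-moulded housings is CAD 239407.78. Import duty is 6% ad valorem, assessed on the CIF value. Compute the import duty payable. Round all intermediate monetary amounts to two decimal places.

Import duty = 239407.78 × 6% = 14364.47

Import duty: CAD 14364.47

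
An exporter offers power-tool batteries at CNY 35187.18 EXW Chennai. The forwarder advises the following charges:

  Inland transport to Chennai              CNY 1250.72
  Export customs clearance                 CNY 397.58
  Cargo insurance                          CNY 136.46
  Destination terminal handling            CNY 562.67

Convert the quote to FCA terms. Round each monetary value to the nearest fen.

FCA price: CNY 36835.48

Not relevant to the conversion: insurance, destination terminal — on the buyer under both terms; not part of either seller's price.
From EXW to FCA, the seller additionally bears: inland to port, export clearance.
FCA price = 35187.18 + 1250.72 + 397.58 = 36835.48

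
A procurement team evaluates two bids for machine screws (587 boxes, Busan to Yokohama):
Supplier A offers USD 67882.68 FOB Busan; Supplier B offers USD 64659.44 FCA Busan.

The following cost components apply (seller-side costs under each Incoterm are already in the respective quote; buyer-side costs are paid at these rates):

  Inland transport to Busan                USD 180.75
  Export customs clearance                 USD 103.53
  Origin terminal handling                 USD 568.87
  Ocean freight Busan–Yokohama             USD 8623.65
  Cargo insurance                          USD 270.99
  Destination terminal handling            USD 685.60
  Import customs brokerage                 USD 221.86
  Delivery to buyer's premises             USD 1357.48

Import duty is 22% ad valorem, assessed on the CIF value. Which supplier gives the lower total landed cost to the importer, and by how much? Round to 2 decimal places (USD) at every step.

Supplier B is cheaper by USD 3238.33

Supplier A (FOB):
CIF value = FOB price + freight + insurance = 67882.68 + 8623.65 + 270.99 = 76777.32
Import duty = 76777.32 × 22% = 16891.01
Buyer bears (A): 8623.65 + 270.99 + 685.60 + 221.86 + 1357.48 = 11159.58
Landed cost (A) = invoice 67882.68 + 11159.58 + duty 16891.01 = 95933.27
Supplier B (FCA):
CIF value = FCA price + origin terminal + freight + insurance = 64659.44 + 568.87 + 8623.65 + 270.99 = 74122.95
Import duty = 74122.95 × 22% = 16307.05
Buyer bears (B): 568.87 + 8623.65 + 270.99 + 685.60 + 221.86 + 1357.48 = 11728.45
Landed cost (B) = invoice 64659.44 + 11728.45 + duty 16307.05 = 92694.94
Difference = |95933.27 − 92694.94| = 3238.33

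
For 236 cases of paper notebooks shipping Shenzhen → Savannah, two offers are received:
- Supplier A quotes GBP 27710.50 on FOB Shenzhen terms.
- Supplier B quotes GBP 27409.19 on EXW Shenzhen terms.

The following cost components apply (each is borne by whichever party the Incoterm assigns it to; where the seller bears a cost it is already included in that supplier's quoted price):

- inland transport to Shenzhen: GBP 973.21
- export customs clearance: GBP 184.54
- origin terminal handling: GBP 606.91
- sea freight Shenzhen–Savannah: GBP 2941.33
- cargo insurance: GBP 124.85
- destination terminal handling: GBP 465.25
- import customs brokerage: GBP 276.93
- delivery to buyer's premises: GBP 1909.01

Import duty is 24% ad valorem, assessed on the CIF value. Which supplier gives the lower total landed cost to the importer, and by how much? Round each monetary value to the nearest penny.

Supplier A (FOB):
CIF value = FOB price + freight + insurance = 27710.50 + 2941.33 + 124.85 = 30776.68
Import duty = 30776.68 × 24% = 7386.40
Buyer bears (A): 2941.33 + 124.85 + 465.25 + 276.93 + 1909.01 = 5717.37
Landed cost (A) = invoice 27710.50 + 5717.37 + duty 7386.40 = 40814.27
Supplier B (EXW):
CIF value = EXW price + inland to port + export clearance + origin terminal + freight + insurance = 27409.19 + 973.21 + 184.54 + 606.91 + 2941.33 + 124.85 = 32240.03
Import duty = 32240.03 × 24% = 7737.61
Buyer bears (B): 973.21 + 184.54 + 606.91 + 2941.33 + 124.85 + 465.25 + 276.93 + 1909.01 = 7482.03
Landed cost (B) = invoice 27409.19 + 7482.03 + duty 7737.61 = 42628.83
Difference = |40814.27 − 42628.83| = 1814.56

Supplier A is cheaper by GBP 1814.56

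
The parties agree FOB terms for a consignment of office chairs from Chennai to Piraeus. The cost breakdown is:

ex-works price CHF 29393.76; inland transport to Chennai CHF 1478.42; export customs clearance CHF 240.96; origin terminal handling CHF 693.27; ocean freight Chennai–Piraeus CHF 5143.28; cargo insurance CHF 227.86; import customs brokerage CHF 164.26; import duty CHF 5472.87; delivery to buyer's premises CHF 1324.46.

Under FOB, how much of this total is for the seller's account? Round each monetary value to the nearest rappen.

Seller's account: CHF 31806.41

FOB: the seller bears costs until goods are on board at the origin port; the buyer bears freight, insurance and all costs thereafter.
Seller's account: goods 29393.76 + inland to port 1478.42 + export clearance 240.96 + origin terminal 693.27 = 31806.41
Buyer's account: freight 5143.28 + insurance 227.86 + brokerage 164.26 + duty 5472.87 + delivery 1324.46 = 12332.73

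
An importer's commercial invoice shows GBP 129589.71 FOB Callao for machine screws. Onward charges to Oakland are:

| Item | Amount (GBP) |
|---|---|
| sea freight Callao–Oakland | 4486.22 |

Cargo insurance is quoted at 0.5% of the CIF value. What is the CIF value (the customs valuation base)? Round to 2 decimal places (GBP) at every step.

CIF value: GBP 134749.68

Let C be the CIF value. C = FOB price + freight + 0.5% × C
C − 0.5% × C = 129589.71 + 4486.22
0.995 × C = 134075.93
C = 134075.93 / 0.995 = 134749.68
Insurance premium = 0.5% × 134749.68 = 673.75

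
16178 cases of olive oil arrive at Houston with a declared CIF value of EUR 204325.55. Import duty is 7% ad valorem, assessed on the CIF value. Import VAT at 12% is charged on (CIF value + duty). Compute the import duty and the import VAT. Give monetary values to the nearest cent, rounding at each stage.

Import duty: EUR 14302.79; import VAT: EUR 26235.40

Import duty = 204325.55 × 7% = 14302.79
VAT base = CIF + duty = 204325.55 + 14302.79 = 218628.34
Import VAT = 218628.34 × 12% = 26235.40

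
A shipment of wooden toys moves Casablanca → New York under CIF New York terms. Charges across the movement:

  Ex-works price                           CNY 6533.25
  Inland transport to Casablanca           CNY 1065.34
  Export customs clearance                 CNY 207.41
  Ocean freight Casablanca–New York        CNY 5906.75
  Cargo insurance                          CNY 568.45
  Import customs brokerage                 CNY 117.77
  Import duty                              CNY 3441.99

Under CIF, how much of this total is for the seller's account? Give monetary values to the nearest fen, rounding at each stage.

Seller's account: CNY 14281.20

CIF: the seller pays costs through ocean freight and marine insurance to the destination port.
Seller's account: goods 6533.25 + inland to port 1065.34 + export clearance 207.41 + freight 5906.75 + insurance 568.45 = 14281.20
Buyer's account: brokerage 117.77 + duty 3441.99 = 3559.76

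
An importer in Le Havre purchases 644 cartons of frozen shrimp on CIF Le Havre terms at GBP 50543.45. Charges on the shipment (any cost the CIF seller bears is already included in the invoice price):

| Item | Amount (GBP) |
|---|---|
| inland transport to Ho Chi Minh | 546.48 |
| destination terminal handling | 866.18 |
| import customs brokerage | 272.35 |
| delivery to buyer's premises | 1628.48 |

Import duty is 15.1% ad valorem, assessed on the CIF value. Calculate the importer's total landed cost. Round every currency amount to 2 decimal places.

CIF: the seller pays costs through ocean freight and marine insurance to the destination port.
Already in the invoice (seller's account under CIF): inland to port — exclude.
The CIF price already equals the CIF value: 50543.45
Import duty = 50543.45 × 15.1% = 7632.06
Buyer bears: destination terminal 866.18 + brokerage 272.35 + delivery 1628.48 + duty 7632.06 = 10399.07
Landed cost = invoice 50543.45 + 10399.07 = 60942.52

Total landed cost: GBP 60942.52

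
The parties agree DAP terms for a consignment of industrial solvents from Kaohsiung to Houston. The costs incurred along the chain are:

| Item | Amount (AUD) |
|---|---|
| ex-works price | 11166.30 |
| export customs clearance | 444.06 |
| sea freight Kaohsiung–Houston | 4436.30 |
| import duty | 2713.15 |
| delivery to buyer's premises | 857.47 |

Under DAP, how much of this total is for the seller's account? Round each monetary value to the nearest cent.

Seller's account: AUD 16904.13

DAP: the seller bears all costs to the named destination except import duty and clearance.
Seller's account: goods 11166.30 + export clearance 444.06 + freight 4436.30 + delivery 857.47 = 16904.13
Buyer's account: duty 2713.15 = 2713.15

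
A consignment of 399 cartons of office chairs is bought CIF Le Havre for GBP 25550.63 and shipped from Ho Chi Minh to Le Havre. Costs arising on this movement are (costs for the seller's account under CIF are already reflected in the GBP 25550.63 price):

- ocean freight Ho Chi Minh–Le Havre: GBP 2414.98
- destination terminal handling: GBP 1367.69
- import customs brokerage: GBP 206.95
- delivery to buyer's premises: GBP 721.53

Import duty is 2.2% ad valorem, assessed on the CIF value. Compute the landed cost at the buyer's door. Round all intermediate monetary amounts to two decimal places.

Total landed cost: GBP 28408.91

CIF: the seller pays costs through ocean freight and marine insurance to the destination port.
Already in the invoice (seller's account under CIF): freight — exclude.
The CIF price already equals the CIF value: 25550.63
Import duty = 25550.63 × 2.2% = 562.11
Buyer bears: destination terminal 1367.69 + brokerage 206.95 + delivery 721.53 + duty 562.11 = 2858.28
Landed cost = invoice 25550.63 + 2858.28 = 28408.91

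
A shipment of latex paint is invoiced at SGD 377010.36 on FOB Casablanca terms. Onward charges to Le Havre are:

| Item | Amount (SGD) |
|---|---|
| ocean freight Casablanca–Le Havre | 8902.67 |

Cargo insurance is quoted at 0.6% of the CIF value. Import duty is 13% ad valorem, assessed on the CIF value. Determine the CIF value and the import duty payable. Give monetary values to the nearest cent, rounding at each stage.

CIF value: SGD 388242.48; import duty: SGD 50471.52

Let C be the CIF value. C = FOB price + freight + 0.6% × C
C − 0.6% × C = 377010.36 + 8902.67
0.994 × C = 385913.03
C = 385913.03 / 0.994 = 388242.48
Insurance premium = 0.6% × 388242.48 = 2329.45
Import duty = 388242.48 × 13% = 50471.52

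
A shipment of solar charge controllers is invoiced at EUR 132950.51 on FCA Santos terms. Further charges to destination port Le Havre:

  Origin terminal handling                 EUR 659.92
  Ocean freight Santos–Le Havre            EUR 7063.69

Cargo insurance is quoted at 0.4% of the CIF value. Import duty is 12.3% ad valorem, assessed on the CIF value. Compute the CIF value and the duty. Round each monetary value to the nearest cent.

CIF value: EUR 141239.08; import duty: EUR 17372.41

Let C be the CIF value. C = FCA price + pre-shipment costs + freight + 0.4% × C
C − 0.4% × C = 132950.51 + 659.92 + 7063.69
0.996 × C = 140674.12
C = 140674.12 / 0.996 = 141239.08
Insurance premium = 0.4% × 141239.08 = 564.96
Import duty = 141239.08 × 12.3% = 17372.41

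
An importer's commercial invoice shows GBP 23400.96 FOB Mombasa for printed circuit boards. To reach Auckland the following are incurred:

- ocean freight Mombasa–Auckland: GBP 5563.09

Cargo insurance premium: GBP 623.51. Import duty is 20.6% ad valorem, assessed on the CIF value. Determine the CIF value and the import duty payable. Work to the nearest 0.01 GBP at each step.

CIF = FOB price + freight + insurance
CIF = 23400.96 + 5563.09 + 623.51 = 29587.56
Import duty = 29587.56 × 20.6% = 6095.04

CIF value: GBP 29587.56; import duty: GBP 6095.04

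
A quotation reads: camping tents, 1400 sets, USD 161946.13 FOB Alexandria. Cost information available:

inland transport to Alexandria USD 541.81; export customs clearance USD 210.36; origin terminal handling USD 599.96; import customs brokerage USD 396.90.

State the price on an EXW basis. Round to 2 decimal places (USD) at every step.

Not relevant to the conversion: brokerage — on the buyer under both terms; not part of either seller's price.
From FOB to EXW, the seller no longer bears: inland to port, export clearance, origin terminal.
EXW price = 161946.13 − 541.81 − 210.36 − 599.96 = 160594.00

EXW price: USD 160594.00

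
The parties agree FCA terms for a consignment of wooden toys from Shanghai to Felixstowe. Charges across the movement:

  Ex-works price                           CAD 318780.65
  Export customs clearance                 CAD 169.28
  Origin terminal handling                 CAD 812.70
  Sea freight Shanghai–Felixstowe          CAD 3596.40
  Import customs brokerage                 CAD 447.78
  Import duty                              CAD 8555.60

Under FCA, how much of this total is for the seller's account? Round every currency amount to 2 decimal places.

Seller's account: CAD 318949.93

FCA: the seller delivers export-cleared goods to the carrier; the buyer bears costs from that point.
Seller's account: goods 318780.65 + export clearance 169.28 = 318949.93
Buyer's account: origin terminal 812.70 + freight 3596.40 + brokerage 447.78 + duty 8555.60 = 13412.48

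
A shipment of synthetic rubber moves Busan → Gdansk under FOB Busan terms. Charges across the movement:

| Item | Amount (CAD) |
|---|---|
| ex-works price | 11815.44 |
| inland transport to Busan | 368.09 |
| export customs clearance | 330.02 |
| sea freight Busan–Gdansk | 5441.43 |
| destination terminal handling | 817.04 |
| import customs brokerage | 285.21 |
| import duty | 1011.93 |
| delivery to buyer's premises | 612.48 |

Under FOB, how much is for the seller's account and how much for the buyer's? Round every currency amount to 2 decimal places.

FOB: the seller bears costs until goods are on board at the origin port; the buyer bears freight, insurance and all costs thereafter.
Seller's account: goods 11815.44 + inland to port 368.09 + export clearance 330.02 = 12513.55
Buyer's account: freight 5441.43 + destination terminal 817.04 + brokerage 285.21 + duty 1011.93 + delivery 612.48 = 8168.09

Seller: CAD 12513.55; buyer: CAD 8168.09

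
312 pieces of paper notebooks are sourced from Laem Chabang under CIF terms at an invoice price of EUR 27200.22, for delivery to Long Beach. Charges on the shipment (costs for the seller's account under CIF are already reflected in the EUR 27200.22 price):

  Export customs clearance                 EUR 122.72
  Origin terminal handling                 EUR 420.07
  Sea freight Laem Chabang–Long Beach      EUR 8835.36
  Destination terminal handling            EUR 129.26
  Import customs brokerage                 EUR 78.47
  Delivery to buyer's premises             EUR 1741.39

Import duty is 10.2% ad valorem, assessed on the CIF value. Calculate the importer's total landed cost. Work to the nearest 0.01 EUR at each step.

CIF: the seller pays costs through ocean freight and marine insurance to the destination port.
Already in the invoice (seller's account under CIF): export clearance, origin terminal, freight — exclude.
The CIF price already equals the CIF value: 27200.22
Import duty = 27200.22 × 10.2% = 2774.42
Buyer bears: destination terminal 129.26 + brokerage 78.47 + delivery 1741.39 + duty 2774.42 = 4723.54
Landed cost = invoice 27200.22 + 4723.54 = 31923.76

Total landed cost: EUR 31923.76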